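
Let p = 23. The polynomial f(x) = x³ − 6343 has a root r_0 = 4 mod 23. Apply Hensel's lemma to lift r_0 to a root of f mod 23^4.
r_3 = 88048 (mod 279841)

Hensel: r_{i+1} = r_i − f(r_i)/f′(r_i) mod 23^{i+2}, where f′(x) = 3x². Iterate:
  r_0 = 4 (mod 23)
  r_1 = 234 (mod 529)
  r_2 = 2879 (mod 12167)
  r_3 = 88048 (mod 279841)
Final: r = 88048 with f(r) ≡ 0 mod 23^4.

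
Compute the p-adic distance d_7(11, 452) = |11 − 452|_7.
d_7(11, 452) = 1/49

Step 1 — x − y = 11 − 452 = -441. Step 2 — v_7(-441) = 2 (factor: -441 = −(7^2 · 9); the sign does not affect v_p). Step 3 — |x − y|_7 = 7^{-2} = 1/49.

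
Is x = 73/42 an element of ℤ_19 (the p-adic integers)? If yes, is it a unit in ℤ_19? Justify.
x ∈ ℤ_19^× (unit); v_19(x) = 0

ℤ_19 = {x ∈ ℚ_19 : v_19(x) ≥ 0} and ℤ_19^× = {x ∈ ℤ_19 : v_19(x) = 0}. Here v_19(73/42) = v_19(num) − v_19(den) = 0; compare against these criteria.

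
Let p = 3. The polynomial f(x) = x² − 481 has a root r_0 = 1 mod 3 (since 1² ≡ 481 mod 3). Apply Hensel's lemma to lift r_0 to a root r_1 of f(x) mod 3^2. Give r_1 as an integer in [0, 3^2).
r_1 = 7 (mod 9)

Hensel's recurrence: r_{i+1} = r_i − f(r_i)·(f′(r_i))^{-1} mod 3^{i+2}, with f′(x) = 2x. Iterate:
  r_0 = 1 (mod 3)
  r_1 = 7 (mod 9)
Final: r_1 = 7, and one checks f(r_1) ≡ 0 mod 3^2.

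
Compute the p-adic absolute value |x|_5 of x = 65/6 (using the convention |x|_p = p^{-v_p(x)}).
|65/6|_5 = 1/5

Step 1 — compute v_5(x) by factoring powers of 5 out of the numerator and denominator: v_5(65/6) = 1. Step 2 — apply |x|_p = p^{-v_p(x)} = 5^{-1} = 1/5.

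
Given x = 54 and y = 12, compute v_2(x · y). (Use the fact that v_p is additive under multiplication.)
v_2(648) = 3

v_p(x) = 1 (factor: 54 = 2^1 · 27); v_p(y) = 2 (factor: 12 = 2^2 · 3). Additivity: v_p(xy) = v_p(x) + v_p(y) = 1 + 2 = 3. (Direct check: xy = 648 = 2^3 · (81).)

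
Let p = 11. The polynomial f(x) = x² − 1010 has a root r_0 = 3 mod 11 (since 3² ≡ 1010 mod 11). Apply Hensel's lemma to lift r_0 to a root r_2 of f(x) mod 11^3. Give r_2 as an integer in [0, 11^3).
r_2 = 553 (mod 1331)

Hensel's recurrence: r_{i+1} = r_i − f(r_i)·(f′(r_i))^{-1} mod 11^{i+2}, with f′(x) = 2x. Iterate:
  r_0 = 3 (mod 11)
  r_1 = 69 (mod 121)
  r_2 = 553 (mod 1331)
Final: r_2 = 553, and one checks f(r_2) ≡ 0 mod 11^3.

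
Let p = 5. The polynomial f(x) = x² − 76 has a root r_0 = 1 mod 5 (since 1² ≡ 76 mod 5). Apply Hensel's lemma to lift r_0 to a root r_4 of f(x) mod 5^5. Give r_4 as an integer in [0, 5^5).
r_4 = 2851 (mod 3125)

Hensel's recurrence: r_{i+1} = r_i − f(r_i)·(f′(r_i))^{-1} mod 5^{i+2}, with f′(x) = 2x. Iterate:
  r_0 = 1 (mod 5)
  r_1 = 1 (mod 25)
  r_2 = 101 (mod 125)
  r_3 = 351 (mod 625)
  r_4 = 2851 (mod 3125)
Final: r_4 = 2851, and one checks f(r_4) ≡ 0 mod 5^5.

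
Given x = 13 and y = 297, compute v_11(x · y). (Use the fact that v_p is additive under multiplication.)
v_11(3861) = 1

v_p(x) = 0 (factor: 13 = 11^0 · 13); v_p(y) = 1 (factor: 297 = 11^1 · 27). Additivity: v_p(xy) = v_p(x) + v_p(y) = 0 + 1 = 1. (Direct check: xy = 3861 = 11^1 · (351).)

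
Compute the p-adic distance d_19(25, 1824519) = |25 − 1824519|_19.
d_19(25, 1824519) = 1/130321

Step 1 — x − y = 25 − 1824519 = -1824494. Step 2 — v_19(-1824494) = 4 (factor: -1824494 = −(19^4 · 14); the sign does not affect v_p). Step 3 — |x − y|_19 = 19^{-4} = 1/130321.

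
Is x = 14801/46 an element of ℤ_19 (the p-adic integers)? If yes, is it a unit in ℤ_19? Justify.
x ∈ ℤ_19 but not a unit; v_19(x) = 2 > 0

ℤ_19 = {x ∈ ℚ_19 : v_19(x) ≥ 0} and ℤ_19^× = {x ∈ ℤ_19 : v_19(x) = 0}. Here v_19(14801/46) = v_19(num) − v_19(den) = 2; compare against these criteria.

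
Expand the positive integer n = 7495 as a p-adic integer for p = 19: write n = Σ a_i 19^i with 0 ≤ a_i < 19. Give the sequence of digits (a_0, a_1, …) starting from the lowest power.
(a_0, a_1, …) = (9, 14, 1, 1)

Repeated division by 19 gives the digits low-to-high: 7495 = 9 + 14·19^1 + 1·19^2 + 1·19^3. Digit sequence: (9, 14, 1, 1).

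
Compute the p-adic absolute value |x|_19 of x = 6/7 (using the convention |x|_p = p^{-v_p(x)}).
|6/7|_19 = 1

Step 1 — compute v_19(x) by factoring powers of 19 out of the numerator and denominator: v_19(6/7) = 0. Step 2 — apply |x|_p = p^{-v_p(x)} = 19^{0} = 1.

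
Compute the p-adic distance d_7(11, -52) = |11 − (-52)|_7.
d_7(11, -52) = 1/7

Step 1 — x − y = 11 − (-52) = 63. Step 2 — v_7(63) = 1 (factor: 63 = (7^1 · 9); the sign does not affect v_p). Step 3 — |x − y|_7 = 7^{-1} = 1/7.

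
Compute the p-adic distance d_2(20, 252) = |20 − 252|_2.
d_2(20, 252) = 1/8

Step 1 — x − y = 20 − 252 = -232. Step 2 — v_2(-232) = 3 (factor: -232 = −(2^3 · 29); the sign does not affect v_p). Step 3 — |x − y|_2 = 2^{-3} = 1/8.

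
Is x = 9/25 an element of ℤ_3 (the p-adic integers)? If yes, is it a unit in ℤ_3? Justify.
x ∈ ℤ_3 but not a unit; v_3(x) = 2 > 0

ℤ_3 = {x ∈ ℚ_3 : v_3(x) ≥ 0} and ℤ_3^× = {x ∈ ℤ_3 : v_3(x) = 0}. Here v_3(9/25) = v_3(num) − v_3(den) = 2; compare against these criteria.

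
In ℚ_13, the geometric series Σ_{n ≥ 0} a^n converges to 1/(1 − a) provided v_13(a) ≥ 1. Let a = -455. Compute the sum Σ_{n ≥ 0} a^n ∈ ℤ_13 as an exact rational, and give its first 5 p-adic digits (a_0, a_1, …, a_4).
Σ a^n = 1/(1 − a) = 1/456;  first 5 digits = (1, 4, 0, 2, 7)

v_13(a) = 1 ≥ 1, so the series converges in ℤ_13 to 1/(1 − a) = 1/(1 − (-455)) = 1/456. Expand this rational in ℤ_13: compute digits iteratively via d_i = x_i mod 13, x_{i+1} = (x_i − d_i)/13. The first 5 digits are (1, 4, 0, 2, 7).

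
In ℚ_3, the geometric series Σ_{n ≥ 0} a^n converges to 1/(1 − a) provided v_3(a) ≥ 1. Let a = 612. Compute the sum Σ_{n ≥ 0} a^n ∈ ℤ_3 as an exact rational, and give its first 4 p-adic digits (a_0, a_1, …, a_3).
Σ a^n = 1/(1 − a) = -1/611;  first 4 digits = (1, 0, 2, 1)

v_3(a) = 2 ≥ 1, so the series converges in ℤ_3 to 1/(1 − a) = 1/(1 − 612) = -1/611. Expand this rational in ℤ_3: compute digits iteratively via d_i = x_i mod 3, x_{i+1} = (x_i − d_i)/3. The first 4 digits are (1, 0, 2, 1).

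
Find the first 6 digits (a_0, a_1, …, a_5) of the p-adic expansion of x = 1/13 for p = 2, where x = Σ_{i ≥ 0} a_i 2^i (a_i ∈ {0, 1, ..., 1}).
(a_0, …, a_5) = (1, 0, 1, 0, 0, 0)

v_2(1/13) = 0 (numerator and denominator both coprime to 2), so x ∈ ℤ_2^×. Compute digits iteratively via a_i = x_i mod 2, x_{i+1} = (x_i − a_i)/2, with x_0 = x:
  x_0 = 1/13;  a_0 = 1;  x_1 = (x_0 − 1)/2 = -6/13
  x_1 = -6/13;  a_1 = 0;  x_2 = (x_1 − 0)/2 = -3/13
  x_2 = -3/13;  a_2 = 1;  x_3 = (x_2 − 1)/2 = -8/13
  x_3 = -8/13;  a_3 = 0;  x_4 = (x_3 − 0)/2 = -4/13
  x_4 = -4/13;  a_4 = 0;  x_5 = (x_4 − 0)/2 = -2/13
  x_5 = -2/13;  a_5 = 0;  x_6 = (x_5 − 0)/2 = -1/13
Digits: (1, 0, 1, 0, 0, 0).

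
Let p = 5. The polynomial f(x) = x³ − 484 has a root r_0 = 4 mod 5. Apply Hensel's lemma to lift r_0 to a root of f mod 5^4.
r_3 = 394 (mod 625)

Hensel: r_{i+1} = r_i − f(r_i)/f′(r_i) mod 5^{i+2}, where f′(x) = 3x². Iterate:
  r_0 = 4 (mod 5)
  r_1 = 19 (mod 25)
  r_2 = 19 (mod 125)
  r_3 = 394 (mod 625)
Final: r = 394 with f(r) ≡ 0 mod 5^4.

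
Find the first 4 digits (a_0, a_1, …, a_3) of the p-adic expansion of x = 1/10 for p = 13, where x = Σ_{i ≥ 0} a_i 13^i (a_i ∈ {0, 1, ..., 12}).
(a_0, …, a_3) = (4, 1, 9, 11)

v_13(1/10) = 0 (numerator and denominator both coprime to 13), so x ∈ ℤ_13^×. Compute digits iteratively via a_i = x_i mod 13, x_{i+1} = (x_i − a_i)/13, with x_0 = x:
  x_0 = 1/10;  a_0 = 4;  x_1 = (x_0 − 4)/13 = -3/10
  x_1 = -3/10;  a_1 = 1;  x_2 = (x_1 − 1)/13 = -1/10
  x_2 = -1/10;  a_2 = 9;  x_3 = (x_2 − 9)/13 = -7/10
  x_3 = -7/10;  a_3 = 11;  x_4 = (x_3 − 11)/13 = -9/10
Digits: (4, 1, 9, 11).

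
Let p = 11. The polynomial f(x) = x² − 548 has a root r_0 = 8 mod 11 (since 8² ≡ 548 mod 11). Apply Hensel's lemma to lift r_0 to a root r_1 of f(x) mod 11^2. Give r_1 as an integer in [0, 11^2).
r_1 = 8 (mod 121)

Hensel's recurrence: r_{i+1} = r_i − f(r_i)·(f′(r_i))^{-1} mod 11^{i+2}, with f′(x) = 2x. Iterate:
  r_0 = 8 (mod 11)
  r_1 = 8 (mod 121)
Final: r_1 = 8, and one checks f(r_1) ≡ 0 mod 11^2.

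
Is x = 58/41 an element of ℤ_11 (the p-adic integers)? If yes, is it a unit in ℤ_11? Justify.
x ∈ ℤ_11^× (unit); v_11(x) = 0

ℤ_11 = {x ∈ ℚ_11 : v_11(x) ≥ 0} and ℤ_11^× = {x ∈ ℤ_11 : v_11(x) = 0}. Here v_11(58/41) = v_11(num) − v_11(den) = 0; compare against these criteria.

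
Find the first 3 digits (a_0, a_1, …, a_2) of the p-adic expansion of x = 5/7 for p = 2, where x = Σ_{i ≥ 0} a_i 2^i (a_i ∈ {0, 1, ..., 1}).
(a_0, …, a_2) = (1, 1, 0)

v_2(5/7) = 0 (numerator and denominator both coprime to 2), so x ∈ ℤ_2^×. Compute digits iteratively via a_i = x_i mod 2, x_{i+1} = (x_i − a_i)/2, with x_0 = x:
  x_0 = 5/7;  a_0 = 1;  x_1 = (x_0 − 1)/2 = -1/7
  x_1 = -1/7;  a_1 = 1;  x_2 = (x_1 − 1)/2 = -4/7
  x_2 = -4/7;  a_2 = 0;  x_3 = (x_2 − 0)/2 = -2/7
Digits: (1, 1, 0).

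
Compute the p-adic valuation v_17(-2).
v_17(-2) = 0

v_17(n) is the largest exponent k such that 17^k divides n. Factor out: -2 = -17^0 · 2. (Sign doesn't affect v_p.) So v_17(-2) = 0.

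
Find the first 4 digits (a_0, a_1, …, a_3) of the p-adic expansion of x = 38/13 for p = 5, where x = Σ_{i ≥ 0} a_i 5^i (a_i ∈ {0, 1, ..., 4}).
(a_0, …, a_3) = (1, 0, 2, 0)

v_5(38/13) = 0 (numerator and denominator both coprime to 5), so x ∈ ℤ_5^×. Compute digits iteratively via a_i = x_i mod 5, x_{i+1} = (x_i − a_i)/5, with x_0 = x:
  x_0 = 38/13;  a_0 = 1;  x_1 = (x_0 − 1)/5 = 5/13
  x_1 = 5/13;  a_1 = 0;  x_2 = (x_1 − 0)/5 = 1/13
  x_2 = 1/13;  a_2 = 2;  x_3 = (x_2 − 2)/5 = -5/13
  x_3 = -5/13;  a_3 = 0;  x_4 = (x_3 − 0)/5 = -1/13
Digits: (1, 0, 2, 0).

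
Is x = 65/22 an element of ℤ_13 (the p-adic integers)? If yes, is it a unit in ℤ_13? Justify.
x ∈ ℤ_13 but not a unit; v_13(x) = 1 > 0

ℤ_13 = {x ∈ ℚ_13 : v_13(x) ≥ 0} and ℤ_13^× = {x ∈ ℤ_13 : v_13(x) = 0}. Here v_13(65/22) = v_13(num) − v_13(den) = 1; compare against these criteria.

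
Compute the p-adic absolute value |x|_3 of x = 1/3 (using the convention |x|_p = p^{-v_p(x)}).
|1/3|_3 = 3

Step 1 — compute v_3(x) by factoring powers of 3 out of the numerator and denominator: v_3(1/3) = -1. Step 2 — apply |x|_p = p^{-v_p(x)} = 3^{1} = 3.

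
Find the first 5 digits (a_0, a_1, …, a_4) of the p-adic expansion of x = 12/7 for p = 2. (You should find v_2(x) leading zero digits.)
(a_0, …, a_4) = (0, 0, 1, 0, 1)

v_2(12/7) = 2, so a_0 = ... = a_1 = 0. Factor out: x = 2^2 · u with u = 3/7 a unit in ℤ_2. Expand u iteratively via a_{v+i} = u_i mod 2, u_{i+1} = (u_i − a_{v+i})/2:
  u_0 = 3/7;  a_2 = 1;  u_1 = (u_0 − 1)/2 = -2/7
  u_1 = -2/7;  a_3 = 0;  u_2 = (u_1 − 0)/2 = -1/7
  u_2 = -1/7;  a_4 = 1;  u_3 = (u_2 − 1)/2 = -4/7
Digits: (0, 0, 1, 0, 1).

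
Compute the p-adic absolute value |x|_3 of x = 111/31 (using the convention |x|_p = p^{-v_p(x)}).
|111/31|_3 = 1/3

Step 1 — compute v_3(x) by factoring powers of 3 out of the numerator and denominator: v_3(111/31) = 1. Step 2 — apply |x|_p = p^{-v_p(x)} = 3^{-1} = 1/3.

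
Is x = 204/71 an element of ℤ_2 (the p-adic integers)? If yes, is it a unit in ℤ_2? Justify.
x ∈ ℤ_2 but not a unit; v_2(x) = 2 > 0

ℤ_2 = {x ∈ ℚ_2 : v_2(x) ≥ 0} and ℤ_2^× = {x ∈ ℤ_2 : v_2(x) = 0}. Here v_2(204/71) = v_2(num) − v_2(den) = 2; compare against these criteria.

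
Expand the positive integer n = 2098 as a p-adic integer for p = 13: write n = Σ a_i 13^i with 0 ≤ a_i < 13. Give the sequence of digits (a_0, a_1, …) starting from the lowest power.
(a_0, a_1, …) = (5, 5, 12)

Repeated division by 13 gives the digits low-to-high: 2098 = 5 + 5·13^1 + 12·13^2. Digit sequence: (5, 5, 12).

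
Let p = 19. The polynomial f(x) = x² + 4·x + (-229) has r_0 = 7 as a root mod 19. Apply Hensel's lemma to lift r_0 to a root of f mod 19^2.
r_1 = 216 (mod 361)

Hensel: r_{i+1} = r_i − f(r_i)·(f′(r_i))^{-1} mod 19^{i+2}, f′(x) = 2x + 4. Iterate:
  r_0 = 7 (mod 19)
  r_1 = 216 (mod 361)
Final: r = 216 satisfies f(r) ≡ 0 mod 19^2.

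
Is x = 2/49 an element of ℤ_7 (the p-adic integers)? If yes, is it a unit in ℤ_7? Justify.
x ∉ ℤ_7 (v_7(x) = -2 < 0)

ℤ_7 = {x ∈ ℚ_7 : v_7(x) ≥ 0} and ℤ_7^× = {x ∈ ℤ_7 : v_7(x) = 0}. Here v_7(2/49) = v_7(num) − v_7(den) = -2; compare against these criteria.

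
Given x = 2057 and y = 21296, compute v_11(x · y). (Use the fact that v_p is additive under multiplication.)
v_11(43805872) = 5

v_p(x) = 2 (factor: 2057 = 11^2 · 17); v_p(y) = 3 (factor: 21296 = 11^3 · 16). Additivity: v_p(xy) = v_p(x) + v_p(y) = 2 + 3 = 5. (Direct check: xy = 43805872 = 11^5 · (272).)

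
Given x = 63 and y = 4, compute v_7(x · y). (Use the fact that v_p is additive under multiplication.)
v_7(252) = 1

v_p(x) = 1 (factor: 63 = 7^1 · 9); v_p(y) = 0 (factor: 4 = 7^0 · 4). Additivity: v_p(xy) = v_p(x) + v_p(y) = 1 + 0 = 1. (Direct check: xy = 252 = 7^1 · (36).)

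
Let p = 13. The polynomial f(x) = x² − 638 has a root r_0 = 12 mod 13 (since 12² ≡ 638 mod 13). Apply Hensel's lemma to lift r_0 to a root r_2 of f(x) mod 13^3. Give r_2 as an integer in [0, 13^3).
r_2 = 1793 (mod 2197)

Hensel's recurrence: r_{i+1} = r_i − f(r_i)·(f′(r_i))^{-1} mod 13^{i+2}, with f′(x) = 2x. Iterate:
  r_0 = 12 (mod 13)
  r_1 = 103 (mod 169)
  r_2 = 1793 (mod 2197)
Final: r_2 = 1793, and one checks f(r_2) ≡ 0 mod 13^3.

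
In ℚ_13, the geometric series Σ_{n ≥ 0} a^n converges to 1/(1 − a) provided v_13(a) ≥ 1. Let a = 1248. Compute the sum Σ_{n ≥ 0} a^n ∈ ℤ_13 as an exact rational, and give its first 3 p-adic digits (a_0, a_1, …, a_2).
Σ a^n = 1/(1 − a) = -1/1247;  first 3 digits = (1, 5, 6)

v_13(a) = 1 ≥ 1, so the series converges in ℤ_13 to 1/(1 − a) = 1/(1 − 1248) = -1/1247. Expand this rational in ℤ_13: compute digits iteratively via d_i = x_i mod 13, x_{i+1} = (x_i − d_i)/13. The first 3 digits are (1, 5, 6).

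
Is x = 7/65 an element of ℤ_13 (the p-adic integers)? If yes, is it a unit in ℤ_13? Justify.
x ∉ ℤ_13 (v_13(x) = -1 < 0)

ℤ_13 = {x ∈ ℚ_13 : v_13(x) ≥ 0} and ℤ_13^× = {x ∈ ℤ_13 : v_13(x) = 0}. Here v_13(7/65) = v_13(num) − v_13(den) = -1; compare against these criteria.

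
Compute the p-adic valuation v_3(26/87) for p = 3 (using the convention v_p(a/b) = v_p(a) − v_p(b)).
v_3(26/87) = -1

Factor powers of 3 from the numerator and denominator of the reduced fraction: 26 = 3^0 · 26 and 87 = 3^1 · 29. Apply v_p(a/b) = v_p(a) − v_p(b): v_3(26/87) = 0 − 1 = -1.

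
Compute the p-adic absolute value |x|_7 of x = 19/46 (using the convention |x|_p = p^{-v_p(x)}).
|19/46|_7 = 1

Step 1 — compute v_7(x) by factoring powers of 7 out of the numerator and denominator: v_7(19/46) = 0. Step 2 — apply |x|_p = p^{-v_p(x)} = 7^{0} = 1.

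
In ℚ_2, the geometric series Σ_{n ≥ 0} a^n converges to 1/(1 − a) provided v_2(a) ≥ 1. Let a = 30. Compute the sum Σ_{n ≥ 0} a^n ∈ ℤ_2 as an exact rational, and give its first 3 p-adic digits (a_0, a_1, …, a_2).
Σ a^n = 1/(1 − a) = -1/29;  first 3 digits = (1, 1, 0)

v_2(a) = 1 ≥ 1, so the series converges in ℤ_2 to 1/(1 − a) = 1/(1 − 30) = -1/29. Expand this rational in ℤ_2: compute digits iteratively via d_i = x_i mod 2, x_{i+1} = (x_i − d_i)/2. The first 3 digits are (1, 1, 0).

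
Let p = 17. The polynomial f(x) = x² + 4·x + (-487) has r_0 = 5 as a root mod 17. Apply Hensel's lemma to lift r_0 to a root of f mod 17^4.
r_3 = 33189 (mod 83521)

Hensel: r_{i+1} = r_i − f(r_i)·(f′(r_i))^{-1} mod 17^{i+2}, f′(x) = 2x + 4. Iterate:
  r_0 = 5 (mod 17)
  r_1 = 243 (mod 289)
  r_2 = 3711 (mod 4913)
  r_3 = 33189 (mod 83521)
Final: r = 33189 satisfies f(r) ≡ 0 mod 17^4.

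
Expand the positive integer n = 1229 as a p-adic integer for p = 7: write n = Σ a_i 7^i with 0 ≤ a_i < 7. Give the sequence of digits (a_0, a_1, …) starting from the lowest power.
(a_0, a_1, …) = (4, 0, 4, 3)

Repeated division by 7 gives the digits low-to-high: 1229 = 4 + 4·7^2 + 3·7^3. Digit sequence: (4, 0, 4, 3).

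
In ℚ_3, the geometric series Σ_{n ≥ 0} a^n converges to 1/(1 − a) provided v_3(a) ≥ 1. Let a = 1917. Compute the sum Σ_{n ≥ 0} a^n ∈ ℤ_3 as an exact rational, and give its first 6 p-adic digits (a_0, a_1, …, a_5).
Σ a^n = 1/(1 − a) = -1/1916;  first 6 digits = (1, 0, 0, 2, 2, 1)

v_3(a) = 3 ≥ 1, so the series converges in ℤ_3 to 1/(1 − a) = 1/(1 − 1917) = -1/1916. Expand this rational in ℤ_3: compute digits iteratively via d_i = x_i mod 3, x_{i+1} = (x_i − d_i)/3. The first 6 digits are (1, 0, 0, 2, 2, 1).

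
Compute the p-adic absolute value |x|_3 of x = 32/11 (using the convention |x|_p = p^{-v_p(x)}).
|32/11|_3 = 1

Step 1 — compute v_3(x) by factoring powers of 3 out of the numerator and denominator: v_3(32/11) = 0. Step 2 — apply |x|_p = p^{-v_p(x)} = 3^{0} = 1.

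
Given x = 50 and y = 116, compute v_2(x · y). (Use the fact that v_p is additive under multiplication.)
v_2(5800) = 3

v_p(x) = 1 (factor: 50 = 2^1 · 25); v_p(y) = 2 (factor: 116 = 2^2 · 29). Additivity: v_p(xy) = v_p(x) + v_p(y) = 1 + 2 = 3. (Direct check: xy = 5800 = 2^3 · (725).)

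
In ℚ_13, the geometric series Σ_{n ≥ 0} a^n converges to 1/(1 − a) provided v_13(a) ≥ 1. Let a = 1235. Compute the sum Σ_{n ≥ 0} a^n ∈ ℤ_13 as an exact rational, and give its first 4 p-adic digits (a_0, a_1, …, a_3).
Σ a^n = 1/(1 − a) = -1/1234;  first 4 digits = (1, 4, 10, 4)

v_13(a) = 1 ≥ 1, so the series converges in ℤ_13 to 1/(1 − a) = 1/(1 − 1235) = -1/1234. Expand this rational in ℤ_13: compute digits iteratively via d_i = x_i mod 13, x_{i+1} = (x_i − d_i)/13. The first 4 digits are (1, 4, 10, 4).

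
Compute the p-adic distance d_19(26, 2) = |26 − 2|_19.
d_19(26, 2) = 1

Step 1 — x − y = 26 − 2 = 24. Step 2 — v_19(24) = 0 (factor: 24 = (19^0 · 24); the sign does not affect v_p). Step 3 — |x − y|_19 = 19^{0} = 1.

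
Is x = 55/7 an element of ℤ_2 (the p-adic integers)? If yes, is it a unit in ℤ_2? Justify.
x ∈ ℤ_2^× (unit); v_2(x) = 0

ℤ_2 = {x ∈ ℚ_2 : v_2(x) ≥ 0} and ℤ_2^× = {x ∈ ℤ_2 : v_2(x) = 0}. Here v_2(55/7) = v_2(num) − v_2(den) = 0; compare against these criteria.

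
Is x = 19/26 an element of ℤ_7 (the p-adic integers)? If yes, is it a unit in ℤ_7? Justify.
x ∈ ℤ_7^× (unit); v_7(x) = 0

ℤ_7 = {x ∈ ℚ_7 : v_7(x) ≥ 0} and ℤ_7^× = {x ∈ ℤ_7 : v_7(x) = 0}. Here v_7(19/26) = v_7(num) − v_7(den) = 0; compare against these criteria.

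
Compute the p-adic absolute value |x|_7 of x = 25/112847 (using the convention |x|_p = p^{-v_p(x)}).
|25/112847|_7 = 2401

Step 1 — compute v_7(x) by factoring powers of 7 out of the numerator and denominator: v_7(25/112847) = -4. Step 2 — apply |x|_p = p^{-v_p(x)} = 7^{4} = 2401.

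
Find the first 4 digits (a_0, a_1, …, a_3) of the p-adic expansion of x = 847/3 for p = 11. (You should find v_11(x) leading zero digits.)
(a_0, …, a_3) = (0, 0, 6, 7)

v_11(847/3) = 2, so a_0 = ... = a_1 = 0. Factor out: x = 11^2 · u with u = 7/3 a unit in ℤ_11. Expand u iteratively via a_{v+i} = u_i mod 11, u_{i+1} = (u_i − a_{v+i})/11:
  u_0 = 7/3;  a_2 = 6;  u_1 = (u_0 − 6)/11 = -1/3
  u_1 = -1/3;  a_3 = 7;  u_2 = (u_1 − 7)/11 = -2/3
Digits: (0, 0, 6, 7).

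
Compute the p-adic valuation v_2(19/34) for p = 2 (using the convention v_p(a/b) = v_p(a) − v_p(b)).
v_2(19/34) = -1

Factor powers of 2 from the numerator and denominator of the reduced fraction: 19 = 2^0 · 19 and 34 = 2^1 · 17. Apply v_p(a/b) = v_p(a) − v_p(b): v_2(19/34) = 0 − 1 = -1.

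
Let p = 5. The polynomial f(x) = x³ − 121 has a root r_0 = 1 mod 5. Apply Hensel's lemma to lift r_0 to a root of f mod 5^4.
r_3 = 316 (mod 625)

Hensel: r_{i+1} = r_i − f(r_i)/f′(r_i) mod 5^{i+2}, where f′(x) = 3x². Iterate:
  r_0 = 1 (mod 5)
  r_1 = 16 (mod 25)
  r_2 = 66 (mod 125)
  r_3 = 316 (mod 625)
Final: r = 316 with f(r) ≡ 0 mod 5^4.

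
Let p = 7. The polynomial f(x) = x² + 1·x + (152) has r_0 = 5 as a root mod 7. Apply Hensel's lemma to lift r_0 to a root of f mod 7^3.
r_2 = 229 (mod 343)

Hensel: r_{i+1} = r_i − f(r_i)·(f′(r_i))^{-1} mod 7^{i+2}, f′(x) = 2x + 1. Iterate:
  r_0 = 5 (mod 7)
  r_1 = 33 (mod 49)
  r_2 = 229 (mod 343)
Final: r = 229 satisfies f(r) ≡ 0 mod 7^3.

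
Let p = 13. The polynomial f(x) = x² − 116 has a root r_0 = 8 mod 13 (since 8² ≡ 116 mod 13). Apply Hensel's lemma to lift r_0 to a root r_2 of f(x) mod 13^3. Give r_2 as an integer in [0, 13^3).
r_2 = 1152 (mod 2197)

Hensel's recurrence: r_{i+1} = r_i − f(r_i)·(f′(r_i))^{-1} mod 13^{i+2}, with f′(x) = 2x. Iterate:
  r_0 = 8 (mod 13)
  r_1 = 138 (mod 169)
  r_2 = 1152 (mod 2197)
Final: r_2 = 1152, and one checks f(r_2) ≡ 0 mod 13^3.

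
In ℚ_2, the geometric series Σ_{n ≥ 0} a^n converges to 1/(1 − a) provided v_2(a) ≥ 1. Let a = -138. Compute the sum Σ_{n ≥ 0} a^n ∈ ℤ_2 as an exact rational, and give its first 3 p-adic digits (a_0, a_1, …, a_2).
Σ a^n = 1/(1 − a) = 1/139;  first 3 digits = (1, 1, 0)

v_2(a) = 1 ≥ 1, so the series converges in ℤ_2 to 1/(1 − a) = 1/(1 − (-138)) = 1/139. Expand this rational in ℤ_2: compute digits iteratively via d_i = x_i mod 2, x_{i+1} = (x_i − d_i)/2. The first 3 digits are (1, 1, 0).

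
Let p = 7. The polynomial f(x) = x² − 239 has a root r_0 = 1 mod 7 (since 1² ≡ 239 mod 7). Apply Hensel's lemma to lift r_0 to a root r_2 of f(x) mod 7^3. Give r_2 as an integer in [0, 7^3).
r_2 = 71 (mod 343)

Hensel's recurrence: r_{i+1} = r_i − f(r_i)·(f′(r_i))^{-1} mod 7^{i+2}, with f′(x) = 2x. Iterate:
  r_0 = 1 (mod 7)
  r_1 = 22 (mod 49)
  r_2 = 71 (mod 343)
Final: r_2 = 71, and one checks f(r_2) ≡ 0 mod 7^3.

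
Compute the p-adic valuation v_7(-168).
v_7(-168) = 1

v_7(n) is the largest exponent k such that 7^k divides n. Factor out: -168 = -7^1 · 24. (Sign doesn't affect v_p.) So v_7(-168) = 1.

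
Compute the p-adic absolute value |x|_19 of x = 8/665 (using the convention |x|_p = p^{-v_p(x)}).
|8/665|_19 = 19

Step 1 — compute v_19(x) by factoring powers of 19 out of the numerator and denominator: v_19(8/665) = -1. Step 2 — apply |x|_p = p^{-v_p(x)} = 19^{1} = 19.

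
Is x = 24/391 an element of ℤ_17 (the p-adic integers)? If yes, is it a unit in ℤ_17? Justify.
x ∉ ℤ_17 (v_17(x) = -1 < 0)

ℤ_17 = {x ∈ ℚ_17 : v_17(x) ≥ 0} and ℤ_17^× = {x ∈ ℤ_17 : v_17(x) = 0}. Here v_17(24/391) = v_17(num) − v_17(den) = -1; compare against these criteria.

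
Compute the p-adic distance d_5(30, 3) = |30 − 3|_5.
d_5(30, 3) = 1

Step 1 — x − y = 30 − 3 = 27. Step 2 — v_5(27) = 0 (factor: 27 = (5^0 · 27); the sign does not affect v_p). Step 3 — |x − y|_5 = 5^{0} = 1.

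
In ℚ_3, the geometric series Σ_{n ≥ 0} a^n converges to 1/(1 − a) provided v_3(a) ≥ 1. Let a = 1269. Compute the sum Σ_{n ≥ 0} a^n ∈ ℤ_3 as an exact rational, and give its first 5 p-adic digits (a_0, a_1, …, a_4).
Σ a^n = 1/(1 − a) = -1/1268;  first 5 digits = (1, 0, 0, 2, 0)

v_3(a) = 3 ≥ 1, so the series converges in ℤ_3 to 1/(1 − a) = 1/(1 − 1269) = -1/1268. Expand this rational in ℤ_3: compute digits iteratively via d_i = x_i mod 3, x_{i+1} = (x_i − d_i)/3. The first 5 digits are (1, 0, 0, 2, 0).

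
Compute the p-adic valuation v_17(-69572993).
v_17(-69572993) = 5

v_17(n) is the largest exponent k such that 17^k divides n. Factor out: -69572993 = -17^5 · 49. (Sign doesn't affect v_p.) So v_17(-69572993) = 5.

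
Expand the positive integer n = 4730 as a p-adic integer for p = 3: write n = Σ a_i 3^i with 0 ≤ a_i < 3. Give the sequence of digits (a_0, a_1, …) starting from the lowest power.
(a_0, a_1, …) = (2, 1, 0, 1, 1, 1, 0, 2)

Repeated division by 3 gives the digits low-to-high: 4730 = 2 + 1·3^1 + 1·3^3 + 1·3^4 + 1·3^5 + 2·3^7. Digit sequence: (2, 1, 0, 1, 1, 1, 0, 2).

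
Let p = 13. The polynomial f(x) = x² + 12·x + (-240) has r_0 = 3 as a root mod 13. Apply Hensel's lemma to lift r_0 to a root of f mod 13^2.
r_1 = 42 (mod 169)

Hensel: r_{i+1} = r_i − f(r_i)·(f′(r_i))^{-1} mod 13^{i+2}, f′(x) = 2x + 12. Iterate:
  r_0 = 3 (mod 13)
  r_1 = 42 (mod 169)
Final: r = 42 satisfies f(r) ≡ 0 mod 13^2.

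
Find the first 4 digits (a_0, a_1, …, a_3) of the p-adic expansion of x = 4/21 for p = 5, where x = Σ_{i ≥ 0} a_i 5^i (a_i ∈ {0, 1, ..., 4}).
(a_0, …, a_3) = (4, 4, 0, 1)

v_5(4/21) = 0 (numerator and denominator both coprime to 5), so x ∈ ℤ_5^×. Compute digits iteratively via a_i = x_i mod 5, x_{i+1} = (x_i − a_i)/5, with x_0 = x:
  x_0 = 4/21;  a_0 = 4;  x_1 = (x_0 − 4)/5 = -16/21
  x_1 = -16/21;  a_1 = 4;  x_2 = (x_1 − 4)/5 = -20/21
  x_2 = -20/21;  a_2 = 0;  x_3 = (x_2 − 0)/5 = -4/21
  x_3 = -4/21;  a_3 = 1;  x_4 = (x_3 − 1)/5 = -5/21
Digits: (4, 4, 0, 1).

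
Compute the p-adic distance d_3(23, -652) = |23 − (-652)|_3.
d_3(23, -652) = 1/27

Step 1 — x − y = 23 − (-652) = 675. Step 2 — v_3(675) = 3 (factor: 675 = (3^3 · 25); the sign does not affect v_p). Step 3 — |x − y|_3 = 3^{-3} = 1/27.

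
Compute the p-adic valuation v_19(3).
v_19(3) = 0

v_19(n) is the largest exponent k such that 19^k divides n. Factor out: 3 = 19^0 · 3. (Sign doesn't affect v_p.) So v_19(3) = 0.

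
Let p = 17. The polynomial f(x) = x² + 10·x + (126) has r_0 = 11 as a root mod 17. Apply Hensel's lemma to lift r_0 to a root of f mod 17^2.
r_1 = 45 (mod 289)

Hensel: r_{i+1} = r_i − f(r_i)·(f′(r_i))^{-1} mod 17^{i+2}, f′(x) = 2x + 10. Iterate:
  r_0 = 11 (mod 17)
  r_1 = 45 (mod 289)
Final: r = 45 satisfies f(r) ≡ 0 mod 17^2.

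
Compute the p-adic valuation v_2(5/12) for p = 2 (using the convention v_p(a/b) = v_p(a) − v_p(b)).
v_2(5/12) = -2

Factor powers of 2 from the numerator and denominator of the reduced fraction: 5 = 2^0 · 5 and 12 = 2^2 · 3. Apply v_p(a/b) = v_p(a) − v_p(b): v_2(5/12) = 0 − 2 = -2.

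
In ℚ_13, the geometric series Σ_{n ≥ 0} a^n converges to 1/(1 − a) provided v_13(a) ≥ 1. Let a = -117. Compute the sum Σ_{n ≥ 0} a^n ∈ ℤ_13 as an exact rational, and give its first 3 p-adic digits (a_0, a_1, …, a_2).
Σ a^n = 1/(1 − a) = 1/118;  first 3 digits = (1, 4, 2)

v_13(a) = 1 ≥ 1, so the series converges in ℤ_13 to 1/(1 − a) = 1/(1 − (-117)) = 1/118. Expand this rational in ℤ_13: compute digits iteratively via d_i = x_i mod 13, x_{i+1} = (x_i − d_i)/13. The first 3 digits are (1, 4, 2).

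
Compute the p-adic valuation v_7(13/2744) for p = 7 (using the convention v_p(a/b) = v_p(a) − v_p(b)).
v_7(13/2744) = -3

Factor powers of 7 from the numerator and denominator of the reduced fraction: 13 = 7^0 · 13 and 2744 = 7^3 · 8. Apply v_p(a/b) = v_p(a) − v_p(b): v_7(13/2744) = 0 − 3 = -3.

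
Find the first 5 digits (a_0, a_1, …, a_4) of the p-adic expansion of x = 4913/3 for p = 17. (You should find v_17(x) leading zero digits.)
(a_0, …, a_4) = (0, 0, 0, 6, 11)

v_17(4913/3) = 3, so a_0 = ... = a_2 = 0. Factor out: x = 17^3 · u with u = 1/3 a unit in ℤ_17. Expand u iteratively via a_{v+i} = u_i mod 17, u_{i+1} = (u_i − a_{v+i})/17:
  u_0 = 1/3;  a_3 = 6;  u_1 = (u_0 − 6)/17 = -1/3
  u_1 = -1/3;  a_4 = 11;  u_2 = (u_1 − 11)/17 = -2/3
Digits: (0, 0, 0, 6, 11).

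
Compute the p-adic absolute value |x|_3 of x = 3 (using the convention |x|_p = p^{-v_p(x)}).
|3|_3 = 1/3

Step 1 — compute v_3(x) by factoring powers of 3 out of the numerator and denominator: v_3(3) = 1. Step 2 — apply |x|_p = p^{-v_p(x)} = 3^{-1} = 1/3.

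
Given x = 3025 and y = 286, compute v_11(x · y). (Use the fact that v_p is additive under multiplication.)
v_11(865150) = 3

v_p(x) = 2 (factor: 3025 = 11^2 · 25); v_p(y) = 1 (factor: 286 = 11^1 · 26). Additivity: v_p(xy) = v_p(x) + v_p(y) = 2 + 1 = 3. (Direct check: xy = 865150 = 11^3 · (650).)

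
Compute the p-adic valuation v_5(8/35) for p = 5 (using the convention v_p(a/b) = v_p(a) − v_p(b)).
v_5(8/35) = -1

Factor powers of 5 from the numerator and denominator of the reduced fraction: 8 = 5^0 · 8 and 35 = 5^1 · 7. Apply v_p(a/b) = v_p(a) − v_p(b): v_5(8/35) = 0 − 1 = -1.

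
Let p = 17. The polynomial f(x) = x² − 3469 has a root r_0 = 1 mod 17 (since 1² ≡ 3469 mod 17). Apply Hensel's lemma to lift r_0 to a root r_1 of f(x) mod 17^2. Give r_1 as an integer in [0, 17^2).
r_1 = 1 (mod 289)

Hensel's recurrence: r_{i+1} = r_i − f(r_i)·(f′(r_i))^{-1} mod 17^{i+2}, with f′(x) = 2x. Iterate:
  r_0 = 1 (mod 17)
  r_1 = 1 (mod 289)
Final: r_1 = 1, and one checks f(r_1) ≡ 0 mod 17^2.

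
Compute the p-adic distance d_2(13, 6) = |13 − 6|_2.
d_2(13, 6) = 1

Step 1 — x − y = 13 − 6 = 7. Step 2 — v_2(7) = 0 (factor: 7 = (2^0 · 7); the sign does not affect v_p). Step 3 — |x − y|_2 = 2^{0} = 1.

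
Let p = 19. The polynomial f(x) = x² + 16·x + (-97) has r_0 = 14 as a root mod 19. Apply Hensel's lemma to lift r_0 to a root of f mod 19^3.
r_2 = 4232 (mod 6859)

Hensel: r_{i+1} = r_i − f(r_i)·(f′(r_i))^{-1} mod 19^{i+2}, f′(x) = 2x + 16. Iterate:
  r_0 = 14 (mod 19)
  r_1 = 261 (mod 361)
  r_2 = 4232 (mod 6859)
Final: r = 4232 satisfies f(r) ≡ 0 mod 19^3.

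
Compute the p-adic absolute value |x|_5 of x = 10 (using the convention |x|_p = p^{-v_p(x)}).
|10|_5 = 1/5

Step 1 — compute v_5(x) by factoring powers of 5 out of the numerator and denominator: v_5(10) = 1. Step 2 — apply |x|_p = p^{-v_p(x)} = 5^{-1} = 1/5.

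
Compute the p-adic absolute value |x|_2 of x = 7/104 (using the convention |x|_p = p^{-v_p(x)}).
|7/104|_2 = 8

Step 1 — compute v_2(x) by factoring powers of 2 out of the numerator and denominator: v_2(7/104) = -3. Step 2 — apply |x|_p = p^{-v_p(x)} = 2^{3} = 8.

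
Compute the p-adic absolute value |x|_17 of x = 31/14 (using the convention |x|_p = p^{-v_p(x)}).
|31/14|_17 = 1

Step 1 — compute v_17(x) by factoring powers of 17 out of the numerator and denominator: v_17(31/14) = 0. Step 2 — apply |x|_p = p^{-v_p(x)} = 17^{0} = 1.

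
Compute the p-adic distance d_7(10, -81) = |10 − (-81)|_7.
d_7(10, -81) = 1/7

Step 1 — x − y = 10 − (-81) = 91. Step 2 — v_7(91) = 1 (factor: 91 = (7^1 · 13); the sign does not affect v_p). Step 3 — |x − y|_7 = 7^{-1} = 1/7.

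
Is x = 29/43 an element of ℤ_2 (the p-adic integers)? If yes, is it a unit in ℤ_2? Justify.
x ∈ ℤ_2^× (unit); v_2(x) = 0

ℤ_2 = {x ∈ ℚ_2 : v_2(x) ≥ 0} and ℤ_2^× = {x ∈ ℤ_2 : v_2(x) = 0}. Here v_2(29/43) = v_2(num) − v_2(den) = 0; compare against these criteria.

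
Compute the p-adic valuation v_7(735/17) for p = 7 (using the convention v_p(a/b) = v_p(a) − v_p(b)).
v_7(735/17) = 2

Factor powers of 7 from the numerator and denominator of the reduced fraction: 735 = 7^2 · 15 and 17 = 7^0 · 17. Apply v_p(a/b) = v_p(a) − v_p(b): v_7(735/17) = 2 − 0 = 2.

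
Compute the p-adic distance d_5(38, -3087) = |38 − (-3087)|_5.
d_5(38, -3087) = 1/3125

Step 1 — x − y = 38 − (-3087) = 3125. Step 2 — v_5(3125) = 5 (factor: 3125 = (5^5 · 1); the sign does not affect v_p). Step 3 — |x − y|_5 = 5^{-5} = 1/3125.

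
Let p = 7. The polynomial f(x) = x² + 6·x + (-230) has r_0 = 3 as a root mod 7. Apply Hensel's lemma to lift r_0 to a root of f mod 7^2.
r_1 = 24 (mod 49)

Hensel: r_{i+1} = r_i − f(r_i)·(f′(r_i))^{-1} mod 7^{i+2}, f′(x) = 2x + 6. Iterate:
  r_0 = 3 (mod 7)
  r_1 = 24 (mod 49)
Final: r = 24 satisfies f(r) ≡ 0 mod 7^2.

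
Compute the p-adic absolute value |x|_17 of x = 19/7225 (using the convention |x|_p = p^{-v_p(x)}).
|19/7225|_17 = 289

Step 1 — compute v_17(x) by factoring powers of 17 out of the numerator and denominator: v_17(19/7225) = -2. Step 2 — apply |x|_p = p^{-v_p(x)} = 17^{2} = 289.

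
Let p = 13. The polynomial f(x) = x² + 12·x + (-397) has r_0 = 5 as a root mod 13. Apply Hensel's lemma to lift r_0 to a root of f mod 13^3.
r_2 = 941 (mod 2197)

Hensel: r_{i+1} = r_i − f(r_i)·(f′(r_i))^{-1} mod 13^{i+2}, f′(x) = 2x + 12. Iterate:
  r_0 = 5 (mod 13)
  r_1 = 96 (mod 169)
  r_2 = 941 (mod 2197)
Final: r = 941 satisfies f(r) ≡ 0 mod 13^3.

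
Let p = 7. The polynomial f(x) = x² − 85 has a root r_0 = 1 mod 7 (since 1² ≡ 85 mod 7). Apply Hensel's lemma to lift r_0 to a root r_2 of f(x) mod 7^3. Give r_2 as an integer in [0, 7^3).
r_2 = 190 (mod 343)

Hensel's recurrence: r_{i+1} = r_i − f(r_i)·(f′(r_i))^{-1} mod 7^{i+2}, with f′(x) = 2x. Iterate:
  r_0 = 1 (mod 7)
  r_1 = 43 (mod 49)
  r_2 = 190 (mod 343)
Final: r_2 = 190, and one checks f(r_2) ≡ 0 mod 7^3.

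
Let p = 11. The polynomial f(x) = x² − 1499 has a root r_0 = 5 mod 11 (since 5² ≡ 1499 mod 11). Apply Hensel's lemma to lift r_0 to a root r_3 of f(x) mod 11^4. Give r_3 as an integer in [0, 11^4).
r_3 = 9421 (mod 14641)

Hensel's recurrence: r_{i+1} = r_i − f(r_i)·(f′(r_i))^{-1} mod 11^{i+2}, with f′(x) = 2x. Iterate:
  r_0 = 5 (mod 11)
  r_1 = 104 (mod 121)
  r_2 = 104 (mod 1331)
  r_3 = 9421 (mod 14641)
Final: r_3 = 9421, and one checks f(r_3) ≡ 0 mod 11^4.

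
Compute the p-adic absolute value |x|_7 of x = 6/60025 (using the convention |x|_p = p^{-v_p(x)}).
|6/60025|_7 = 2401

Step 1 — compute v_7(x) by factoring powers of 7 out of the numerator and denominator: v_7(6/60025) = -4. Step 2 — apply |x|_p = p^{-v_p(x)} = 7^{4} = 2401.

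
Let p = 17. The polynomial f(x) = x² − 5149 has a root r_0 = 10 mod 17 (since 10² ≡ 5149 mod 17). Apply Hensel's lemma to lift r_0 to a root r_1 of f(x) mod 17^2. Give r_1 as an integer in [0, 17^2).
r_1 = 248 (mod 289)

Hensel's recurrence: r_{i+1} = r_i − f(r_i)·(f′(r_i))^{-1} mod 17^{i+2}, with f′(x) = 2x. Iterate:
  r_0 = 10 (mod 17)
  r_1 = 248 (mod 289)
Final: r_1 = 248, and one checks f(r_1) ≡ 0 mod 17^2.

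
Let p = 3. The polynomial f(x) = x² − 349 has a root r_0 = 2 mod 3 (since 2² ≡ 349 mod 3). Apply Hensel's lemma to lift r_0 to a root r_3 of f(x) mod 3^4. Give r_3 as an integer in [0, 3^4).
r_3 = 5 (mod 81)

Hensel's recurrence: r_{i+1} = r_i − f(r_i)·(f′(r_i))^{-1} mod 3^{i+2}, with f′(x) = 2x. Iterate:
  r_0 = 2 (mod 3)
  r_1 = 5 (mod 9)
  r_2 = 5 (mod 27)
  r_3 = 5 (mod 81)
Final: r_3 = 5, and one checks f(r_3) ≡ 0 mod 3^4.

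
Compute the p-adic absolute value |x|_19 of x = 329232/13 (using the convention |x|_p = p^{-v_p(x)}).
|329232/13|_19 = 1/6859

Step 1 — compute v_19(x) by factoring powers of 19 out of the numerator and denominator: v_19(329232/13) = 3. Step 2 — apply |x|_p = p^{-v_p(x)} = 19^{-3} = 1/6859.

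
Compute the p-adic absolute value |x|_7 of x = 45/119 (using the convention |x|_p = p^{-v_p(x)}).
|45/119|_7 = 7

Step 1 — compute v_7(x) by factoring powers of 7 out of the numerator and denominator: v_7(45/119) = -1. Step 2 — apply |x|_p = p^{-v_p(x)} = 7^{1} = 7.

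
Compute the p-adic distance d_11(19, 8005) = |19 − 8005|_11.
d_11(19, 8005) = 1/1331

Step 1 — x − y = 19 − 8005 = -7986. Step 2 — v_11(-7986) = 3 (factor: -7986 = −(11^3 · 6); the sign does not affect v_p). Step 3 — |x − y|_11 = 11^{-3} = 1/1331.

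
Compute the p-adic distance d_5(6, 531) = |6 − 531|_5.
d_5(6, 531) = 1/25

Step 1 — x − y = 6 − 531 = -525. Step 2 — v_5(-525) = 2 (factor: -525 = −(5^2 · 21); the sign does not affect v_p). Step 3 — |x − y|_5 = 5^{-2} = 1/25.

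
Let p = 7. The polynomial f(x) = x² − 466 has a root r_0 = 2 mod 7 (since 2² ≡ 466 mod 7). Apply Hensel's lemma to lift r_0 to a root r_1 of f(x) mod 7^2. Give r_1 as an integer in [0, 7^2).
r_1 = 44 (mod 49)

Hensel's recurrence: r_{i+1} = r_i − f(r_i)·(f′(r_i))^{-1} mod 7^{i+2}, with f′(x) = 2x. Iterate:
  r_0 = 2 (mod 7)
  r_1 = 44 (mod 49)
Final: r_1 = 44, and one checks f(r_1) ≡ 0 mod 7^2.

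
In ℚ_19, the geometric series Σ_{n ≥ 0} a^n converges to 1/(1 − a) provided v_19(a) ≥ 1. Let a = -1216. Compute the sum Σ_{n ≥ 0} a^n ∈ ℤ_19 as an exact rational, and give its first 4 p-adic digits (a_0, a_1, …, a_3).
Σ a^n = 1/(1 − a) = 1/1217;  first 4 digits = (1, 12, 7, 5)

v_19(a) = 1 ≥ 1, so the series converges in ℤ_19 to 1/(1 − a) = 1/(1 − (-1216)) = 1/1217. Expand this rational in ℤ_19: compute digits iteratively via d_i = x_i mod 19, x_{i+1} = (x_i − d_i)/19. The first 4 digits are (1, 12, 7, 5).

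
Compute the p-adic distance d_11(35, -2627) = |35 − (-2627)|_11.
d_11(35, -2627) = 1/1331

Step 1 — x − y = 35 − (-2627) = 2662. Step 2 — v_11(2662) = 3 (factor: 2662 = (11^3 · 2); the sign does not affect v_p). Step 3 — |x − y|_11 = 11^{-3} = 1/1331.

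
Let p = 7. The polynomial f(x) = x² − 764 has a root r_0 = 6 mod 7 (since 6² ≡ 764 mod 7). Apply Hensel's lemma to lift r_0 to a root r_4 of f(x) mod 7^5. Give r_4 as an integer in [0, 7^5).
r_4 = 14293 (mod 16807)

Hensel's recurrence: r_{i+1} = r_i − f(r_i)·(f′(r_i))^{-1} mod 7^{i+2}, with f′(x) = 2x. Iterate:
  r_0 = 6 (mod 7)
  r_1 = 34 (mod 49)
  r_2 = 230 (mod 343)
  r_3 = 2288 (mod 2401)
  r_4 = 14293 (mod 16807)
Final: r_4 = 14293, and one checks f(r_4) ≡ 0 mod 7^5.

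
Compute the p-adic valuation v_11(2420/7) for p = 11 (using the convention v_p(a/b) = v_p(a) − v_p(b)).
v_11(2420/7) = 2

Factor powers of 11 from the numerator and denominator of the reduced fraction: 2420 = 11^2 · 20 and 7 = 11^0 · 7. Apply v_p(a/b) = v_p(a) − v_p(b): v_11(2420/7) = 2 − 0 = 2.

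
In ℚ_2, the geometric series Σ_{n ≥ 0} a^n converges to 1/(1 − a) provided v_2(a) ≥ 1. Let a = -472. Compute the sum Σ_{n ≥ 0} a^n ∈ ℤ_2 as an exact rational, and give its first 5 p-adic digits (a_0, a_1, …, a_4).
Σ a^n = 1/(1 − a) = 1/473;  first 5 digits = (1, 0, 0, 1, 0)

v_2(a) = 3 ≥ 1, so the series converges in ℤ_2 to 1/(1 − a) = 1/(1 − (-472)) = 1/473. Expand this rational in ℤ_2: compute digits iteratively via d_i = x_i mod 2, x_{i+1} = (x_i − d_i)/2. The first 5 digits are (1, 0, 0, 1, 0).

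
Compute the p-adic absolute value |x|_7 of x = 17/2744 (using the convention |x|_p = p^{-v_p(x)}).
|17/2744|_7 = 343

Step 1 — compute v_7(x) by factoring powers of 7 out of the numerator and denominator: v_7(17/2744) = -3. Step 2 — apply |x|_p = p^{-v_p(x)} = 7^{3} = 343.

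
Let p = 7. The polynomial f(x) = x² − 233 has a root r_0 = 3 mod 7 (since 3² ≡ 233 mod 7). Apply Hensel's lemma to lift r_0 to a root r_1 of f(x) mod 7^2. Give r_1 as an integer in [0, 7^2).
r_1 = 24 (mod 49)

Hensel's recurrence: r_{i+1} = r_i − f(r_i)·(f′(r_i))^{-1} mod 7^{i+2}, with f′(x) = 2x. Iterate:
  r_0 = 3 (mod 7)
  r_1 = 24 (mod 49)
Final: r_1 = 24, and one checks f(r_1) ≡ 0 mod 7^2.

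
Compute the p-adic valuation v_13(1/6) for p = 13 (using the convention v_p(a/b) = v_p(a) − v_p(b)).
v_13(1/6) = 0

Factor powers of 13 from the numerator and denominator of the reduced fraction: 1 = 13^0 · 1 and 6 = 13^0 · 6. Apply v_p(a/b) = v_p(a) − v_p(b): v_13(1/6) = 0 − 0 = 0.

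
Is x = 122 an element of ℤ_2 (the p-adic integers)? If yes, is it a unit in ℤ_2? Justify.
x ∈ ℤ_2 but not a unit; v_2(x) = 1 > 0

ℤ_2 = {x ∈ ℚ_2 : v_2(x) ≥ 0} and ℤ_2^× = {x ∈ ℤ_2 : v_2(x) = 0}. Here v_2(122) = v_2(num) − v_2(den) = 1; compare against these criteria.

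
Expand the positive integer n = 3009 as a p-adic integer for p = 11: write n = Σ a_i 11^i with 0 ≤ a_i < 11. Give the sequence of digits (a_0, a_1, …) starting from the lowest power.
(a_0, a_1, …) = (6, 9, 2, 2)

Repeated division by 11 gives the digits low-to-high: 3009 = 6 + 9·11^1 + 2·11^2 + 2·11^3. Digit sequence: (6, 9, 2, 2).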